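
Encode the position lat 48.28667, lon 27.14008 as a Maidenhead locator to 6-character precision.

Offset from 180°W / 90°S: lon 207.1401°, lat 138.2867°.
Field: lon ⌊207.1401/20⌋ = 10 → K; lat ⌊138.2867/10⌋ = 13 → N.
Square: lon ⌊7.1401/2⌋ = 3; lat ⌊8.2867/1⌋ = 8.
Subsquare: lon ⌊1.1401/0.0833333⌋ = 13 → n; lat ⌊0.2867/0.0416667⌋ = 6 → g.

KN38ng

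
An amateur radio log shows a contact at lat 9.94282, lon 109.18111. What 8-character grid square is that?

OJ49ow16

Shift to the Maidenhead origin (180°W, 90°S): lon 289.18111, lat 99.94282.
Field: lon ⌊289.18111/20⌋ = 14 → O; lat ⌊99.94282/10⌋ = 9 → J.
Square: lon ⌊9.18111/2⌋ = 4; lat ⌊9.94282/1⌋ = 9.
Subsquare: lon ⌊1.18111/0.0833333⌋ = 14 → o; lat ⌊0.94282/0.0416667⌋ = 22 → w.
Extended square: lon ⌊0.01444/0.00833333⌋ = 1; lat ⌊0.02615/0.00416667⌋ = 6.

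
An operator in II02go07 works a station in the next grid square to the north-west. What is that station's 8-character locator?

II02fo98

Longitude extended square 0; −1 → -1, wraps to 9, carry into subsquare.
Longitude subsquare g = 6; −1 → 5 = f.
Latitude extended square 7; +1 → 8.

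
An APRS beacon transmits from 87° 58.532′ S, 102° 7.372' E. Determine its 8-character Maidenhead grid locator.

OA12ba45

Shift to the Maidenhead origin (180°W, 90°S): lon 282.12287, lat 2.02447.
Field: lon ⌊282.12287/20⌋ = 14 → O; lat ⌊2.02447/10⌋ = 0 → A.
Square: lon ⌊2.12287/2⌋ = 1; lat ⌊2.02447/1⌋ = 2.
Subsquare: lon ⌊0.12287/0.0833333⌋ = 1 → b; lat ⌊0.02447/0.0416667⌋ = 0 → a.
Extended square: lon ⌊0.03953/0.00833333⌋ = 4; lat ⌊0.02447/0.00416667⌋ = 5.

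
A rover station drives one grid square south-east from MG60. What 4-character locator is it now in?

Longitude square 6; +1 → 7.
Latitude square 0; −1 → -1, wraps to 9, carry into field.
Latitude field G = 6; −1 → 5 = F.

MF79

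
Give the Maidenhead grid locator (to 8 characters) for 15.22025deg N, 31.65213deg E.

KK55tf82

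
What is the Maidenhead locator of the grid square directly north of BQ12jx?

BQ13ja

Latitude subsquare x = 23; +1 → 24, wraps to 0 = a, carry into square.
Latitude square 2; +1 → 3.
The longitude characters are unchanged.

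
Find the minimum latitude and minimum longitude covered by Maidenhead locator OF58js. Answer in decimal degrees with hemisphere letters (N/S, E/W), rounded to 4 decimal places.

31.2500° S, 110.7500° E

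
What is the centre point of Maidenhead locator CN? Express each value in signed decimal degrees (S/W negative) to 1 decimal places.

45.0, -130.0

Field C=2, N=13: +2·20° lon, +13·10° lat → SW at lon -140°, lat 40°.
Cell spans 20° lon × 10° lat. Centre is SW corner plus half of each.
latitude 45.0, longitude -130.0.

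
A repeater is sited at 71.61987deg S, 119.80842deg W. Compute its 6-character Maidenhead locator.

DB08cj

Add 180° to longitude and 90° to latitude: 60.1916, 18.3801.
Field (20°×10°, letters A–R): lon ⌊60.1916/20⌋ = 3 → D; lat ⌊18.3801/10⌋ = 1 → B.
Square (2°×1°, digits 0–9): lon ⌊0.1916/2⌋ = 0; lat ⌊8.3801/1⌋ = 8.
Subsquare (5′×2.5′, letters a–x): lon ⌊0.1916/0.0833333⌋ = 2 → c; lat ⌊0.3801/0.0416667⌋ = 9 → j.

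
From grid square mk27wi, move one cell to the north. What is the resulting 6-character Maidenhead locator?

MK27wj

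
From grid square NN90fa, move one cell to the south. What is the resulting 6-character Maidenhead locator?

NM99fx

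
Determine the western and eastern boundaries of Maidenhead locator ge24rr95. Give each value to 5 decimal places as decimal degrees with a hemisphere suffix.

54.50833° W, 54.50000° W

Field G=6, E=4: +6·20° lon, +4·10° lat → SW at lon -60°, lat -50°.
Square 2, 4: +2·2° lon, +4·1° lat → SW at lon -56°, lat -46°.
Subsquare r=17, r=17: +17·0.0833333° lon, +17·0.0416667° lat → SW at lon -54.5833°, lat -45.2917°.
Extended square 9, 5: +9·0.00833333° lon, +5·0.00416667° lat → SW at lon -54.5083°, lat -45.2708°.
Cell spans 0.00833333° lon × 0.00416667° lat.
west 54.50833° W, east 54.50000° W.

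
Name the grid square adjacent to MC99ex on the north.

Latitude subsquare x = 23; +1 → 24, wraps to 0 = a, carry into square.
Latitude square 9; +1 → 10, wraps to 0, carry into field.
Latitude field C = 2; +1 → 3 = D.
The longitude characters are unchanged.

MD90ea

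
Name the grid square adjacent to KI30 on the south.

KH39

Latitude square 0; −1 → -1, wraps to 9, carry into field.
Latitude field I = 8; −1 → 7 = H.
The longitude characters are unchanged.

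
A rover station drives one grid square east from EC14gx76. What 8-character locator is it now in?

Longitude extended square 7; +1 → 8.
The latitude characters are unchanged.

EC14gx86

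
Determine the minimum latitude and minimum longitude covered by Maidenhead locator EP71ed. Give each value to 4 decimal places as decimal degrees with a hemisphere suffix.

61.1250° N, 85.6667° W

Field E=4, P=15: +4·20° lon, +15·10° lat → SW at lon -100°, lat 60°.
Square 7, 1: +7·2° lon, +1·1° lat → SW at lon -86°, lat 61°.
Subsquare e=4, d=3: +4·0.0833333° lon, +3·0.0416667° lat → SW at lon -85.6667°, lat 61.125°.
latitude 61.1250° N, longitude 85.6667° W.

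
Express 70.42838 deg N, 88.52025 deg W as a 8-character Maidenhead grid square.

EQ50rk72

Shift to the Maidenhead origin (180°W, 90°S): lon 91.47975, lat 160.42838.
Field: lon ⌊91.47975/20⌋ = 4 → E; lat ⌊160.42838/10⌋ = 16 → Q.
Square: lon ⌊11.47975/2⌋ = 5; lat ⌊0.42838/1⌋ = 0.
Subsquare: lon ⌊1.47975/0.0833333⌋ = 17 → r; lat ⌊0.42838/0.0416667⌋ = 10 → k.
Extended square: lon ⌊0.06308/0.00833333⌋ = 7; lat ⌊0.01171/0.00416667⌋ = 2.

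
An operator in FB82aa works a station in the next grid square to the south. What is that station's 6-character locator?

FB81ax

Latitude subsquare a = 0; −1 → -1, wraps to 23 = x, carry into square.
Latitude square 2; −1 → 1.
The longitude characters are unchanged.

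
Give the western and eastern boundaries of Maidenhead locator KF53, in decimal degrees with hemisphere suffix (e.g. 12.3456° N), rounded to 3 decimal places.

Field K=10, F=5: +10·20° lon, +5·10° lat → SW at lon 20°, lat -40°.
Square 5, 3: +5·2° lon, +3·1° lat → SW at lon 30°, lat -37°.
Cell spans 2° lon × 1° lat.
west 30.000° E, east 32.000° E.

30.000° E, 32.000° E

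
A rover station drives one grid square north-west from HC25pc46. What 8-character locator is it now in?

HC25pc37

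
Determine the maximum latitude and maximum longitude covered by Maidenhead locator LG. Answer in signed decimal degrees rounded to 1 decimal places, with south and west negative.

-20.0, 60.0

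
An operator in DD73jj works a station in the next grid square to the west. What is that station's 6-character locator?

DD73ij

Longitude subsquare j = 9; −1 → 8 = i.
The latitude characters are unchanged.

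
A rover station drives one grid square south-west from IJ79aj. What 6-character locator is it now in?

Longitude subsquare a = 0; −1 → -1, wraps to 23 = x, carry into square.
Longitude square 7; −1 → 6.
Latitude subsquare j = 9; −1 → 8 = i.

IJ69xi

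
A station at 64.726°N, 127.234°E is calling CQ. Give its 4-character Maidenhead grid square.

Add 180° to longitude and 90° to latitude: 307.23, 154.73.
Field: 307.23/20 → 15 → P, 154.73/10 → 15 → P; chars PP.
Square: 7.23/2 → 3, 4.73/1 → 4; chars 34.

PP34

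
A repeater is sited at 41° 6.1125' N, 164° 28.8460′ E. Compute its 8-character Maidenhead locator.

RN21fc74

Offset from 180°W / 90°S: lon 344.48077°, lat 131.10188°.
Field: lon ⌊344.48077/20⌋ = 17 → R; lat ⌊131.10188/10⌋ = 13 → N.
Square: lon ⌊4.48077/2⌋ = 2; lat ⌊1.10188/1⌋ = 1.
Subsquare: lon ⌊0.48077/0.0833333⌋ = 5 → f; lat ⌊0.10188/0.0416667⌋ = 2 → c.
Extended square: lon ⌊0.06410/0.00833333⌋ = 7; lat ⌊0.01854/0.00416667⌋ = 4.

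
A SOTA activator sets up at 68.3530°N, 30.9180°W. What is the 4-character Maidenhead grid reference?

HP48

Add 180° to longitude and 90° to latitude: 149.08, 158.35.
Field: 149.08/20 → 7 → H, 158.35/10 → 15 → P; chars HP.
Square: 9.08/2 → 4, 8.35/1 → 8; chars 48.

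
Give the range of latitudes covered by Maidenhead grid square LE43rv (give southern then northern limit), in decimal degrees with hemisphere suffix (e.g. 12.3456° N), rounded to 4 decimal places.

Field L=11, E=4: +11·20° lon, +4·10° lat → SW at lon 40°, lat -50°.
Square 4, 3: +4·2° lon, +3·1° lat → SW at lon 48°, lat -47°.
Subsquare r=17, v=21: +17·0.0833333° lon, +21·0.0416667° lat → SW at lon 49.4167°, lat -46.125°.
Cell spans 0.0833333° lon × 0.0416667° lat.
south 46.1250° S, north 46.0833° S.

46.1250° S, 46.0833° S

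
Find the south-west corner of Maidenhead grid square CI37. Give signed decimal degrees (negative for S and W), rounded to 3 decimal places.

-3.000, -134.000

Field C=2, I=8: +2·20° lon, +8·10° lat → SW at lon -140°, lat -10°.
Square 3, 7: +3·2° lon, +7·1° lat → SW at lon -134°, lat -3°.
latitude -3.000, longitude -134.000.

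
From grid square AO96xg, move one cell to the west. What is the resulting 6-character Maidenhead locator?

AO96wg

Longitude subsquare x = 23; −1 → 22 = w.
The latitude characters are unchanged.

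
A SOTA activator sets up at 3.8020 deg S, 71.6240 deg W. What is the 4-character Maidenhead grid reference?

FI46

Add 180° to longitude and 90° to latitude: 108.38, 86.20.
Field (20°×10°, letters A–R): 108.38/20 → 5 → F, 86.20/10 → 8 → I; chars FI.
Square (2°×1°, digits 0–9): 8.38/2 → 4, 6.20/1 → 6; chars 46.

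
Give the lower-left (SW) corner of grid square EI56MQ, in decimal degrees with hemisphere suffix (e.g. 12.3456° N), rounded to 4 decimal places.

3.3333° S, 89.0000° W

Field E=4, I=8: +4·20° lon, +8·10° lat → SW at lon -100°, lat -10°.
Square 5, 6: +5·2° lon, +6·1° lat → SW at lon -90°, lat -4°.
Subsquare m=12, q=16: +12·0.0833333° lon, +16·0.0416667° lat → SW at lon -89°, lat -3.33333°.
latitude 3.3333° S, longitude 89.0000° W.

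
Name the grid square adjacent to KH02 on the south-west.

Longitude square 0; −1 → -1, wraps to 9, carry into field.
Longitude field K = 10; −1 → 9 = J.
Latitude square 2; −1 → 1.

JH91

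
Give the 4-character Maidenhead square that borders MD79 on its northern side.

ME70

Latitude square 9; +1 → 10, wraps to 0, carry into field.
Latitude field D = 3; +1 → 4 = E.
The longitude characters are unchanged.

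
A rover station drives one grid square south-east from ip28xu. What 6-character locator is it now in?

IP38at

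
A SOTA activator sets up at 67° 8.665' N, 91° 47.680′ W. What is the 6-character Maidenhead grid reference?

EP47cd

Add 180° to longitude and 90° to latitude: 88.2053, 157.1444.
Field: 88.2053/20 → 4 → E, 157.1444/10 → 15 → P; chars EP.
Square: 8.2053/2 → 4, 7.1444/1 → 7; chars 47.
Subsquare: 0.2053/0.0833333 → 2 → c, 0.1444/0.0416667 → 3 → d; chars cd.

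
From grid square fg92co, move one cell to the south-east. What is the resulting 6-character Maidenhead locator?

FG92dn

Longitude subsquare c = 2; +1 → 3 = d.
Latitude subsquare o = 14; −1 → 13 = n.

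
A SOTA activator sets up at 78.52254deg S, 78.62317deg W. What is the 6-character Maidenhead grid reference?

FB01ql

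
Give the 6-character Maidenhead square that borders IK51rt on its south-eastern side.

IK51ss

Longitude subsquare r = 17; +1 → 18 = s.
Latitude subsquare t = 19; −1 → 18 = s.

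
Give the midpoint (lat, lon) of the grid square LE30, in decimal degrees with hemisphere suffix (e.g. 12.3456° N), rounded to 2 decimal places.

49.50° S, 47.00° E

Field L=11, E=4: +11·20° lon, +4·10° lat → SW at lon 40°, lat -50°.
Square 3, 0: +3·2° lon, +0·1° lat → SW at lon 46°, lat -50°.
Cell spans 2° lon × 1° lat. Centre is SW corner plus half of each.
latitude 49.50° S, longitude 47.00° E.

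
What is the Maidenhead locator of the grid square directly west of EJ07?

DJ97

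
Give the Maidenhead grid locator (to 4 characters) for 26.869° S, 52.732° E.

Shift to the Maidenhead origin (180°W, 90°S): lon 232.73, lat 63.13.
Field (20°×10°, letters A–R): 232.73/20 → 11 → L, 63.13/10 → 6 → G; chars LG.
Square (2°×1°, digits 0–9): 12.73/2 → 6, 3.13/1 → 3; chars 63.

LG63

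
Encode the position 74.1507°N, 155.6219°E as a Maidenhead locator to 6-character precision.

Shift to the Maidenhead origin (180°W, 90°S): lon 335.6219, lat 164.1507.
Field: 335.6219/20 → 16 → Q, 164.1507/10 → 16 → Q; chars QQ.
Square: 15.6219/2 → 7, 4.1507/1 → 4; chars 74.
Subsquare: 1.6219/0.0833333 → 19 → t, 0.1507/0.0416667 → 3 → d; chars td.

QQ74td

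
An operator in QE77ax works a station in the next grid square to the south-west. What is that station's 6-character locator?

QE67xw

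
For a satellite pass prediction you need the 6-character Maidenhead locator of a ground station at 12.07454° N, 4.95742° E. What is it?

Shift to the Maidenhead origin (180°W, 90°S): lon 184.9574, lat 102.0745.
Field: lon ⌊184.9574/20⌋ = 9 → J; lat ⌊102.0745/10⌋ = 10 → K.
Square: lon ⌊4.9574/2⌋ = 2; lat ⌊2.0745/1⌋ = 2.
Subsquare: lon ⌊0.9574/0.0833333⌋ = 11 → l; lat ⌊0.0745/0.0416667⌋ = 1 → b.

JK22lb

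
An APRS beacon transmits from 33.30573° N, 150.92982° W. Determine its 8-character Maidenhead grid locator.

Add 180° to longitude and 90° to latitude: 29.07018, 123.30573.
Field (20°×10°, letters A–R): 29.07018/20 → 1 → B, 123.30573/10 → 12 → M; chars BM.
Square (2°×1°, digits 0–9): 9.07018/2 → 4, 3.30573/1 → 3; chars 43.
Subsquare (5′×2.5′, letters a–x): 1.07018/0.0833333 → 12 → m, 0.30573/0.0416667 → 7 → h; chars mh.
Extended square (30″×15″, digits 0–9): 0.07018/0.00833333 → 8, 0.01406/0.00416667 → 3; chars 83.

BM43mh83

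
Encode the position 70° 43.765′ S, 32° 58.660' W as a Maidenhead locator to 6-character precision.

Add 180° to longitude and 90° to latitude: 147.0223, 19.2706.
Field: lon ⌊147.0223/20⌋ = 7 → H; lat ⌊19.2706/10⌋ = 1 → B.
Square: lon ⌊7.0223/2⌋ = 3; lat ⌊9.2706/1⌋ = 9.
Subsquare: lon ⌊1.0223/0.0833333⌋ = 12 → m; lat ⌊0.2706/0.0416667⌋ = 6 → g.

HB39mg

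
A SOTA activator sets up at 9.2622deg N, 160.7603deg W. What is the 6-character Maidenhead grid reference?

AJ99og

Offset from 180°W / 90°S: lon 19.2397°, lat 99.2622°.
Field: lon ⌊19.2397/20⌋ = 0 → A; lat ⌊99.2622/10⌋ = 9 → J.
Square: lon ⌊19.2397/2⌋ = 9; lat ⌊9.2622/1⌋ = 9.
Subsquare: lon ⌊1.2397/0.0833333⌋ = 14 → o; lat ⌊0.2622/0.0416667⌋ = 6 → g.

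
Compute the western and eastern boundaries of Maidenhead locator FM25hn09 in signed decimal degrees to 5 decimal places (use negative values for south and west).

-75.41667, -75.40833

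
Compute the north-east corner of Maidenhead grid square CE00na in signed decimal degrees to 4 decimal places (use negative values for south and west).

Field C=2, E=4: +2·20° lon, +4·10° lat → SW at lon -140°, lat -50°.
Square 0, 0: +0·2° lon, +0·1° lat → SW at lon -140°, lat -50°.
Subsquare n=13, a=0: +13·0.0833333° lon, +0·0.0416667° lat → SW at lon -138.917°, lat -50°.
Cell spans 0.0833333° lon × 0.0416667° lat. NE corner is SW corner plus one full cell.
latitude -49.9583, longitude -138.8333.

-49.9583, -138.8333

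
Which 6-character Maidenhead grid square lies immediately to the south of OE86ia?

Latitude subsquare a = 0; −1 → -1, wraps to 23 = x, carry into square.
Latitude square 6; −1 → 5.
The longitude characters are unchanged.

OE85ix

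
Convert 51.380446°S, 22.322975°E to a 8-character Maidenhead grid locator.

KD18do88

Add 180° to longitude and 90° to latitude: 202.32297, 38.61955.
Field: lon ⌊202.32297/20⌋ = 10 → K; lat ⌊38.61955/10⌋ = 3 → D.
Square: lon ⌊2.32297/2⌋ = 1; lat ⌊8.61955/1⌋ = 8.
Subsquare: lon ⌊0.32297/0.0833333⌋ = 3 → d; lat ⌊0.61955/0.0416667⌋ = 14 → o.
Extended square: lon ⌊0.07297/0.00833333⌋ = 8; lat ⌊0.03622/0.00416667⌋ = 8.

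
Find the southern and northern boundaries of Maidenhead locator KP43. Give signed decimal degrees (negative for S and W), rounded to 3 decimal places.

Field K=10, P=15: +10·20° lon, +15·10° lat → SW at lon 20°, lat 60°.
Square 4, 3: +4·2° lon, +3·1° lat → SW at lon 28°, lat 63°.
Cell spans 2° lon × 1° lat.
south 63.000, north 64.000.

63.000, 64.000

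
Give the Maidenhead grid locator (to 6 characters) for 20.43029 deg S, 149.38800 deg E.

QG49qn

Shift to the Maidenhead origin (180°W, 90°S): lon 329.3880, lat 69.5697.
Field (20°×10°, letters A–R): lon ⌊329.3880/20⌋ = 16 → Q; lat ⌊69.5697/10⌋ = 6 → G.
Square (2°×1°, digits 0–9): lon ⌊9.3880/2⌋ = 4; lat ⌊9.5697/1⌋ = 9.
Subsquare (5′×2.5′, letters a–x): lon ⌊1.3880/0.0833333⌋ = 16 → q; lat ⌊0.5697/0.0416667⌋ = 13 → n.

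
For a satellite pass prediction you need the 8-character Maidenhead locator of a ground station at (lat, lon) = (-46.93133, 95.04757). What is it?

NE73mb56

Add 180° to longitude and 90° to latitude: 275.04757, 43.06867.
Field: 275.04757/20 → 13 → N, 43.06867/10 → 4 → E; chars NE.
Square: 15.04757/2 → 7, 3.06867/1 → 3; chars 73.
Subsquare: 1.04757/0.0833333 → 12 → m, 0.06867/0.0416667 → 1 → b; chars mb.
Extended square: 0.04757/0.00833333 → 5, 0.02700/0.00416667 → 6; chars 56.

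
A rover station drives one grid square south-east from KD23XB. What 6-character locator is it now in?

KD33aa

Longitude subsquare x = 23; +1 → 24, wraps to 0 = a, carry into square.
Longitude square 2; +1 → 3.
Latitude subsquare b = 1; −1 → 0 = a.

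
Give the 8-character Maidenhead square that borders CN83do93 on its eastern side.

CN83eo03

Longitude extended square 9; +1 → 10, wraps to 0, carry into subsquare.
Longitude subsquare d = 3; +1 → 4 = e.
The latitude characters are unchanged.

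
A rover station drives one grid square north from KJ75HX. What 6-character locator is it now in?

KJ76ha

Latitude subsquare x = 23; +1 → 24, wraps to 0 = a, carry into square.
Latitude square 5; +1 → 6.
The longitude characters are unchanged.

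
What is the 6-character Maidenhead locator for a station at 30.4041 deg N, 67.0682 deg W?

FM60lj

Offset from 180°W / 90°S: lon 112.9318°, lat 120.4041°.
Field (20°×10°, letters A–R): 112.9318/20 → 5 → F, 120.4041/10 → 12 → M; chars FM.
Square (2°×1°, digits 0–9): 12.9318/2 → 6, 0.4041/1 → 0; chars 60.
Subsquare (5′×2.5′, letters a–x): 0.9318/0.0833333 → 11 → l, 0.4041/0.0416667 → 9 → j; chars lj.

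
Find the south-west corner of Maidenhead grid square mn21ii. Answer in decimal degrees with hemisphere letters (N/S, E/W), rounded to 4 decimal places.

Field M=12, N=13: +12·20° lon, +13·10° lat → SW at lon 60°, lat 40°.
Square 2, 1: +2·2° lon, +1·1° lat → SW at lon 64°, lat 41°.
Subsquare i=8, i=8: +8·0.0833333° lon, +8·0.0416667° lat → SW at lon 64.6667°, lat 41.3333°.
latitude 41.3333° N, longitude 64.6667° E.

41.3333° N, 64.6667° E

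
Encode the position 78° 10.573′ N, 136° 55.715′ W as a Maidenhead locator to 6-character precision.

CQ18me

Offset from 180°W / 90°S: lon 43.0714°, lat 168.1762°.
Field: 43.0714/20 → 2 → C, 168.1762/10 → 16 → Q; chars CQ.
Square: 3.0714/2 → 1, 8.1762/1 → 8; chars 18.
Subsquare: 1.0714/0.0833333 → 12 → m, 0.1762/0.0416667 → 4 → e; chars me.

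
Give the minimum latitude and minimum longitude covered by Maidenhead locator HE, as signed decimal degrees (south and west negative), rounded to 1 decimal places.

-50.0, -40.0

Field H=7, E=4: +7·20° lon, +4·10° lat → SW at lon -40°, lat -50°.
latitude -50.0, longitude -40.0.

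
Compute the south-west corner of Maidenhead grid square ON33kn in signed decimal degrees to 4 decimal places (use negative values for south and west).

43.5417, 106.8333

Field O=14, N=13: +14·20° lon, +13·10° lat → SW at lon 100°, lat 40°.
Square 3, 3: +3·2° lon, +3·1° lat → SW at lon 106°, lat 43°.
Subsquare k=10, n=13: +10·0.0833333° lon, +13·0.0416667° lat → SW at lon 106.833°, lat 43.5417°.
latitude 43.5417, longitude 106.8333.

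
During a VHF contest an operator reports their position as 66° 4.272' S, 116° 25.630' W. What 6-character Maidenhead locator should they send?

DC13sw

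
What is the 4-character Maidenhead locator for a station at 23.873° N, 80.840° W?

EL93

Shift to the Maidenhead origin (180°W, 90°S): lon 99.16, lat 113.87.
Field (20°×10°, letters A–R): 99.16/20 → 4 → E, 113.87/10 → 11 → L; chars EL.
Square (2°×1°, digits 0–9): 19.16/2 → 9, 3.87/1 → 3; chars 93.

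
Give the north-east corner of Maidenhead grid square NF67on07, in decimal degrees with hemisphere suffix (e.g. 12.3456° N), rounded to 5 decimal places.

Field N=13, F=5: +13·20° lon, +5·10° lat → SW at lon 80°, lat -40°.
Square 6, 7: +6·2° lon, +7·1° lat → SW at lon 92°, lat -33°.
Subsquare o=14, n=13: +14·0.0833333° lon, +13·0.0416667° lat → SW at lon 93.1667°, lat -32.4583°.
Extended square 0, 7: +0·0.00833333° lon, +7·0.00416667° lat → SW at lon 93.1667°, lat -32.4292°.
Cell spans 0.00833333° lon × 0.00416667° lat. NE corner is SW corner plus one full cell.
latitude 32.42500° S, longitude 93.17500° E.

32.42500° S, 93.17500° E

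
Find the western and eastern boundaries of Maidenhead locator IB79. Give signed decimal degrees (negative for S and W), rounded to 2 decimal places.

-6.00, -4.00

Field I=8, B=1: +8·20° lon, +1·10° lat → SW at lon -20°, lat -80°.
Square 7, 9: +7·2° lon, +9·1° lat → SW at lon -6°, lat -71°.
Cell spans 2° lon × 1° lat.
west -6.00, east -4.00.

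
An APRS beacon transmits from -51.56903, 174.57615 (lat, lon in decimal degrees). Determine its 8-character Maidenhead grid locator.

RD78gk93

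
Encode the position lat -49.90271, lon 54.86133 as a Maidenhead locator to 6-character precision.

LE70kc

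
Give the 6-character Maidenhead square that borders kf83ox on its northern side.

Latitude subsquare x = 23; +1 → 24, wraps to 0 = a, carry into square.
Latitude square 3; +1 → 4.
The longitude characters are unchanged.

KF84oa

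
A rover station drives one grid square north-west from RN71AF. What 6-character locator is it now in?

RN61xg

Longitude subsquare a = 0; −1 → -1, wraps to 23 = x, carry into square.
Longitude square 7; −1 → 6.
Latitude subsquare f = 5; +1 → 6 = g.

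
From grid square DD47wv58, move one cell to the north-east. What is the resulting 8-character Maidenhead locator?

Longitude extended square 5; +1 → 6.
Latitude extended square 8; +1 → 9.

DD47wv69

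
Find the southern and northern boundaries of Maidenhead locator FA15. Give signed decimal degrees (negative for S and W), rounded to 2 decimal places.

Field F=5, A=0: +5·20° lon, +0·10° lat → SW at lon -80°, lat -90°.
Square 1, 5: +1·2° lon, +5·1° lat → SW at lon -78°, lat -85°.
Cell spans 2° lon × 1° lat.
south -85.00, north -84.00.

-85.00, -84.00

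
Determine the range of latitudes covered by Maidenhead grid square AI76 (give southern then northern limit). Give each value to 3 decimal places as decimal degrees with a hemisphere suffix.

Field A=0, I=8: +0·20° lon, +8·10° lat → SW at lon -180°, lat -10°.
Square 7, 6: +7·2° lon, +6·1° lat → SW at lon -166°, lat -4°.
Cell spans 2° lon × 1° lat.
south 4.000° S, north 3.000° S.

4.000° S, 3.000° S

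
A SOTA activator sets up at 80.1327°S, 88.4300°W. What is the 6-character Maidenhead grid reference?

EA59su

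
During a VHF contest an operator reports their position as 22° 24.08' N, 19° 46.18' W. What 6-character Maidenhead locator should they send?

IL02cj

Offset from 180°W / 90°S: lon 160.2303°, lat 112.4013°.
Field: 160.2303/20 → 8 → I, 112.4013/10 → 11 → L; chars IL.
Square: 0.2303/2 → 0, 2.4013/1 → 2; chars 02.
Subsquare: 0.2303/0.0833333 → 2 → c, 0.4013/0.0416667 → 9 → j; chars cj.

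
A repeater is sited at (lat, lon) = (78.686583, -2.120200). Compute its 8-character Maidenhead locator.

IQ88wq54

Shift to the Maidenhead origin (180°W, 90°S): lon 177.87980, lat 168.68658.
Field: 177.87980/20 → 8 → I, 168.68658/10 → 16 → Q; chars IQ.
Square: 17.87980/2 → 8, 8.68658/1 → 8; chars 88.
Subsquare: 1.87980/0.0833333 → 22 → w, 0.68658/0.0416667 → 16 → q; chars wq.
Extended square: 0.04647/0.00833333 → 5, 0.01992/0.00416667 → 4; chars 54.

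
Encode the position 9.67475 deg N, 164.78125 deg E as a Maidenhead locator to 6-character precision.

RJ29jq

Shift to the Maidenhead origin (180°W, 90°S): lon 344.7812, lat 99.6748.
Field: 344.7812/20 → 17 → R, 99.6748/10 → 9 → J; chars RJ.
Square: 4.7812/2 → 2, 9.6748/1 → 9; chars 29.
Subsquare: 0.7812/0.0833333 → 9 → j, 0.6748/0.0416667 → 16 → q; chars jq.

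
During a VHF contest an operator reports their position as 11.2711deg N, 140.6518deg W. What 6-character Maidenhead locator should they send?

BK91qg

Shift to the Maidenhead origin (180°W, 90°S): lon 39.3482, lat 101.2711.
Field: lon ⌊39.3482/20⌋ = 1 → B; lat ⌊101.2711/10⌋ = 10 → K.
Square: lon ⌊19.3482/2⌋ = 9; lat ⌊1.2711/1⌋ = 1.
Subsquare: lon ⌊1.3482/0.0833333⌋ = 16 → q; lat ⌊0.2711/0.0416667⌋ = 6 → g.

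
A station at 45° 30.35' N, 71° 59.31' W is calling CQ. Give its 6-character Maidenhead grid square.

FN45am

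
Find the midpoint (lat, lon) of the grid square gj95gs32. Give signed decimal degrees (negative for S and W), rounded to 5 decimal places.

5.76042, -41.47083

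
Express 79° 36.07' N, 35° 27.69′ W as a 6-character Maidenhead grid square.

HQ29go

Add 180° to longitude and 90° to latitude: 144.5385, 169.6012.
Field: lon ⌊144.5385/20⌋ = 7 → H; lat ⌊169.6012/10⌋ = 16 → Q.
Square: lon ⌊4.5385/2⌋ = 2; lat ⌊9.6012/1⌋ = 9.
Subsquare: lon ⌊0.5385/0.0833333⌋ = 6 → g; lat ⌊0.6012/0.0416667⌋ = 14 → o.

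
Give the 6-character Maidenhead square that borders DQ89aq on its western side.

Longitude subsquare a = 0; −1 → -1, wraps to 23 = x, carry into square.
Longitude square 8; −1 → 7.
The latitude characters are unchanged.

DQ79xq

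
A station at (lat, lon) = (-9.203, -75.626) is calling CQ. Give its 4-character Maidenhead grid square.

Add 180° to longitude and 90° to latitude: 104.37, 80.80.
Field: lon ⌊104.37/20⌋ = 5 → F; lat ⌊80.80/10⌋ = 8 → I.
Square: lon ⌊4.37/2⌋ = 2; lat ⌊0.80/1⌋ = 0.

FI20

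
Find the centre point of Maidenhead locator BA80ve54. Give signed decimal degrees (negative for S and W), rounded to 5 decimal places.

-89.81458, -142.20417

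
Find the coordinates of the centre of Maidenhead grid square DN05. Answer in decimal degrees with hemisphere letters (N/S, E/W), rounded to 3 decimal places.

45.500° N, 119.000° W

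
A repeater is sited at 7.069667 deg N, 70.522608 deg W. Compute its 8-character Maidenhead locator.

Add 180° to longitude and 90° to latitude: 109.47739, 97.06967.
Field: lon ⌊109.47739/20⌋ = 5 → F; lat ⌊97.06967/10⌋ = 9 → J.
Square: lon ⌊9.47739/2⌋ = 4; lat ⌊7.06967/1⌋ = 7.
Subsquare: lon ⌊1.47739/0.0833333⌋ = 17 → r; lat ⌊0.06967/0.0416667⌋ = 1 → b.
Extended square: lon ⌊0.06073/0.00833333⌋ = 7; lat ⌊0.02800/0.00416667⌋ = 6.

FJ47rb76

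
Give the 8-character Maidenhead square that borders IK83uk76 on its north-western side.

IK83uk67

Longitude extended square 7; −1 → 6.
Latitude extended square 6; +1 → 7.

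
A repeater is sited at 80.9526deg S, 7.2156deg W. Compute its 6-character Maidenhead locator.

IA69jb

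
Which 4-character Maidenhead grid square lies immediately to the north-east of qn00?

Longitude square 0; +1 → 1.
Latitude square 0; +1 → 1.

QN11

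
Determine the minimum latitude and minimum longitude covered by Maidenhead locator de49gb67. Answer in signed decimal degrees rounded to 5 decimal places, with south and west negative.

Field D=3, E=4: +3·20° lon, +4·10° lat → SW at lon -120°, lat -50°.
Square 4, 9: +4·2° lon, +9·1° lat → SW at lon -112°, lat -41°.
Subsquare g=6, b=1: +6·0.0833333° lon, +1·0.0416667° lat → SW at lon -111.5°, lat -40.9583°.
Extended square 6, 7: +6·0.00833333° lon, +7·0.00416667° lat → SW at lon -111.45°, lat -40.9292°.
latitude -40.92917, longitude -111.45000.

-40.92917, -111.45000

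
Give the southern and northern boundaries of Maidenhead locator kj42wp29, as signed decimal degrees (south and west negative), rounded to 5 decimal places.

2.66250, 2.66667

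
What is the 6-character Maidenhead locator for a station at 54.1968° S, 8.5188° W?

Offset from 180°W / 90°S: lon 171.4812°, lat 35.8032°.
Field: lon ⌊171.4812/20⌋ = 8 → I; lat ⌊35.8032/10⌋ = 3 → D.
Square: lon ⌊11.4812/2⌋ = 5; lat ⌊5.8032/1⌋ = 5.
Subsquare: lon ⌊1.4812/0.0833333⌋ = 17 → r; lat ⌊0.8032/0.0416667⌋ = 19 → t.

ID55rt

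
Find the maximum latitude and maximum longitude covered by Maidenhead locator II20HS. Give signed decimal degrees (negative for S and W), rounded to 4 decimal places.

Field I=8, I=8: +8·20° lon, +8·10° lat → SW at lon -20°, lat -10°.
Square 2, 0: +2·2° lon, +0·1° lat → SW at lon -16°, lat -10°.
Subsquare h=7, s=18: +7·0.0833333° lon, +18·0.0416667° lat → SW at lon -15.4167°, lat -9.25°.
Cell spans 0.0833333° lon × 0.0416667° lat. NE corner is SW corner plus one full cell.
latitude -9.2083, longitude -15.3333.

-9.2083, -15.3333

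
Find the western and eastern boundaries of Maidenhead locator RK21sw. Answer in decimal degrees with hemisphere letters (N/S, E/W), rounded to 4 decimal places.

165.5000° E, 165.5833° E

Field R=17, K=10: +17·20° lon, +10·10° lat → SW at lon 160°, lat 10°.
Square 2, 1: +2·2° lon, +1·1° lat → SW at lon 164°, lat 11°.
Subsquare s=18, w=22: +18·0.0833333° lon, +22·0.0416667° lat → SW at lon 165.5°, lat 11.9167°.
Cell spans 0.0833333° lon × 0.0416667° lat.
west 165.5000° E, east 165.5833° E.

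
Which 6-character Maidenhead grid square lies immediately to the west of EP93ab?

Longitude subsquare a = 0; −1 → -1, wraps to 23 = x, carry into square.
Longitude square 9; −1 → 8.
The latitude characters are unchanged.

EP83xb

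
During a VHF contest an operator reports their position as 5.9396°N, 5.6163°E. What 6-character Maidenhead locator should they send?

JJ25tw

Add 180° to longitude and 90° to latitude: 185.6163, 95.9396.
Field: lon ⌊185.6163/20⌋ = 9 → J; lat ⌊95.9396/10⌋ = 9 → J.
Square: lon ⌊5.6163/2⌋ = 2; lat ⌊5.9396/1⌋ = 5.
Subsquare: lon ⌊1.6163/0.0833333⌋ = 19 → t; lat ⌊0.9396/0.0416667⌋ = 22 → w.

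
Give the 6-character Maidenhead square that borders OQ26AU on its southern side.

OQ26at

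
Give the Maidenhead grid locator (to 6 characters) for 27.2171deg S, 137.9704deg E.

PG82xs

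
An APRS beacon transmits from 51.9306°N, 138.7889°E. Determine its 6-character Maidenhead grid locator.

PO91jw

Shift to the Maidenhead origin (180°W, 90°S): lon 318.7889, lat 141.9306.
Field: lon ⌊318.7889/20⌋ = 15 → P; lat ⌊141.9306/10⌋ = 14 → O.
Square: lon ⌊18.7889/2⌋ = 9; lat ⌊1.9306/1⌋ = 1.
Subsquare: lon ⌊0.7889/0.0833333⌋ = 9 → j; lat ⌊0.9306/0.0416667⌋ = 22 → w.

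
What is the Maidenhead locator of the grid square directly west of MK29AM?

Longitude subsquare a = 0; −1 → -1, wraps to 23 = x, carry into square.
Longitude square 2; −1 → 1.
The latitude characters are unchanged.

MK19xm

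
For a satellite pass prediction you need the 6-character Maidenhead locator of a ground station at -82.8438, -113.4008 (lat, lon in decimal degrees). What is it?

DA37hd

Add 180° to longitude and 90° to latitude: 66.5992, 7.1562.
Field: lon ⌊66.5992/20⌋ = 3 → D; lat ⌊7.1562/10⌋ = 0 → A.
Square: lon ⌊6.5992/2⌋ = 3; lat ⌊7.1562/1⌋ = 7.
Subsquare: lon ⌊0.5992/0.0833333⌋ = 7 → h; lat ⌊0.1562/0.0416667⌋ = 3 → d.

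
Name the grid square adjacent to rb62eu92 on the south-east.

Longitude extended square 9; +1 → 10, wraps to 0, carry into subsquare.
Longitude subsquare e = 4; +1 → 5 = f.
Latitude extended square 2; −1 → 1.

RB62fu01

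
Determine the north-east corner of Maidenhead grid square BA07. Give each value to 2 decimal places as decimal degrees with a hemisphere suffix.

82.00° S, 158.00° W

Field B=1, A=0: +1·20° lon, +0·10° lat → SW at lon -160°, lat -90°.
Square 0, 7: +0·2° lon, +7·1° lat → SW at lon -160°, lat -83°.
Cell spans 2° lon × 1° lat. NE corner is SW corner plus one full cell.
latitude 82.00° S, longitude 158.00° W.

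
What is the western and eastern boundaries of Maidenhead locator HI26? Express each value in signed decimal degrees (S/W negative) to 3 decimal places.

Field H=7, I=8: +7·20° lon, +8·10° lat → SW at lon -40°, lat -10°.
Square 2, 6: +2·2° lon, +6·1° lat → SW at lon -36°, lat -4°.
Cell spans 2° lon × 1° lat.
west -36.000, east -34.000.

-36.000, -34.000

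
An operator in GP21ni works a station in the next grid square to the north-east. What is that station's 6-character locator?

GP21oj

Longitude subsquare n = 13; +1 → 14 = o.
Latitude subsquare i = 8; +1 → 9 = j.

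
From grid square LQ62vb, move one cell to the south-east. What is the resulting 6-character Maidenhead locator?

Longitude subsquare v = 21; +1 → 22 = w.
Latitude subsquare b = 1; −1 → 0 = a.

LQ62wa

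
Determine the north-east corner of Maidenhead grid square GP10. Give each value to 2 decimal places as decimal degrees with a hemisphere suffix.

61.00° N, 56.00° W

Field G=6, P=15: +6·20° lon, +15·10° lat → SW at lon -60°, lat 60°.
Square 1, 0: +1·2° lon, +0·1° lat → SW at lon -58°, lat 60°.
Cell spans 2° lon × 1° lat. NE corner is SW corner plus one full cell.
latitude 61.00° N, longitude 56.00° W.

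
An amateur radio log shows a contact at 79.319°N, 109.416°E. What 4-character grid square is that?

OQ49

Shift to the Maidenhead origin (180°W, 90°S): lon 289.42, lat 169.32.
Field: lon ⌊289.42/20⌋ = 14 → O; lat ⌊169.32/10⌋ = 16 → Q.
Square: lon ⌊9.42/2⌋ = 4; lat ⌊9.32/1⌋ = 9.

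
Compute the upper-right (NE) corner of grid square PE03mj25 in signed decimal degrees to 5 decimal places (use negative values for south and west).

-46.60000, 121.02500

Field P=15, E=4: +15·20° lon, +4·10° lat → SW at lon 120°, lat -50°.
Square 0, 3: +0·2° lon, +3·1° lat → SW at lon 120°, lat -47°.
Subsquare m=12, j=9: +12·0.0833333° lon, +9·0.0416667° lat → SW at lon 121°, lat -46.625°.
Extended square 2, 5: +2·0.00833333° lon, +5·0.00416667° lat → SW at lon 121.017°, lat -46.6042°.
Cell spans 0.00833333° lon × 0.00416667° lat. NE corner is SW corner plus one full cell.
latitude -46.60000, longitude 121.02500.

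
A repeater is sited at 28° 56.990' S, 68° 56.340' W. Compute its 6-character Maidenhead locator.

Shift to the Maidenhead origin (180°W, 90°S): lon 111.0610, lat 61.0502.
Field: lon ⌊111.0610/20⌋ = 5 → F; lat ⌊61.0502/10⌋ = 6 → G.
Square: lon ⌊11.0610/2⌋ = 5; lat ⌊1.0502/1⌋ = 1.
Subsquare: lon ⌊1.0610/0.0833333⌋ = 12 → m; lat ⌊0.0502/0.0416667⌋ = 1 → b.

FG51mb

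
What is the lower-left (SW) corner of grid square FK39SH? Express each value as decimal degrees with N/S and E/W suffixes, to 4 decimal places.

19.2917° N, 72.5000° W

Field F=5, K=10: +5·20° lon, +10·10° lat → SW at lon -80°, lat 10°.
Square 3, 9: +3·2° lon, +9·1° lat → SW at lon -74°, lat 19°.
Subsquare s=18, h=7: +18·0.0833333° lon, +7·0.0416667° lat → SW at lon -72.5°, lat 19.2917°.
latitude 19.2917° N, longitude 72.5000° W.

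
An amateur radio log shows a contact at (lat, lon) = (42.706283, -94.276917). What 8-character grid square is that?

EN22uq69

Offset from 180°W / 90°S: lon 85.72308°, lat 132.70628°.
Field: 85.72308/20 → 4 → E, 132.70628/10 → 13 → N; chars EN.
Square: 5.72308/2 → 2, 2.70628/1 → 2; chars 22.
Subsquare: 1.72308/0.0833333 → 20 → u, 0.70628/0.0416667 → 16 → q; chars uq.
Extended square: 0.05642/0.00833333 → 6, 0.03962/0.00416667 → 9; chars 69.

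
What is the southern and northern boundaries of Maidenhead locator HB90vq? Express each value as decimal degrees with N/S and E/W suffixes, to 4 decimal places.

Field H=7, B=1: +7·20° lon, +1·10° lat → SW at lon -40°, lat -80°.
Square 9, 0: +9·2° lon, +0·1° lat → SW at lon -22°, lat -80°.
Subsquare v=21, q=16: +21·0.0833333° lon, +16·0.0416667° lat → SW at lon -20.25°, lat -79.3333°.
Cell spans 0.0833333° lon × 0.0416667° lat.
south 79.3333° S, north 79.2917° S.

79.3333° S, 79.2917° S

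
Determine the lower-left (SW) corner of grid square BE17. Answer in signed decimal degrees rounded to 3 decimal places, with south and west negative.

Field B=1, E=4: +1·20° lon, +4·10° lat → SW at lon -160°, lat -50°.
Square 1, 7: +1·2° lon, +7·1° lat → SW at lon -158°, lat -43°.
latitude -43.000, longitude -158.000.

-43.000, -158.000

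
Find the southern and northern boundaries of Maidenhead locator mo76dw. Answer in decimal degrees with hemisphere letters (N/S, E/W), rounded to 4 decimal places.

56.9167° N, 56.9583° N

Field M=12, O=14: +12·20° lon, +14·10° lat → SW at lon 60°, lat 50°.
Square 7, 6: +7·2° lon, +6·1° lat → SW at lon 74°, lat 56°.
Subsquare d=3, w=22: +3·0.0833333° lon, +22·0.0416667° lat → SW at lon 74.25°, lat 56.9167°.
Cell spans 0.0833333° lon × 0.0416667° lat.
south 56.9167° N, north 56.9583° N.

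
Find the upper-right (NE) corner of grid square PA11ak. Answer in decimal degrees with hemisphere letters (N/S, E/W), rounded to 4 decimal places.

88.5417° S, 122.0833° E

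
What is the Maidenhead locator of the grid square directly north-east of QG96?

Longitude square 9; +1 → 10, wraps to 0, carry into field.
Longitude field Q = 16; +1 → 17 = R.
Latitude square 6; +1 → 7.

RG07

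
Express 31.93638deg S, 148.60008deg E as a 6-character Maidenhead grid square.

Add 180° to longitude and 90° to latitude: 328.6001, 58.0636.
Field (20°×10°, letters A–R): lon ⌊328.6001/20⌋ = 16 → Q; lat ⌊58.0636/10⌋ = 5 → F.
Square (2°×1°, digits 0–9): lon ⌊8.6001/2⌋ = 4; lat ⌊8.0636/1⌋ = 8.
Subsquare (5′×2.5′, letters a–x): lon ⌊0.6001/0.0833333⌋ = 7 → h; lat ⌊0.0636/0.0416667⌋ = 1 → b.

QF48hb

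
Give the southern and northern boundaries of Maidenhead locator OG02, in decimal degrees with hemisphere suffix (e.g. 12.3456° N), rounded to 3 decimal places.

28.000° S, 27.000° S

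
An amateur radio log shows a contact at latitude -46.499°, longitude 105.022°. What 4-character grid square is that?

OE23

Shift to the Maidenhead origin (180°W, 90°S): lon 285.02, lat 43.50.
Field (20°×10°, letters A–R): 285.02/20 → 14 → O, 43.50/10 → 4 → E; chars OE.
Square (2°×1°, digits 0–9): 5.02/2 → 2, 3.50/1 → 3; chars 23.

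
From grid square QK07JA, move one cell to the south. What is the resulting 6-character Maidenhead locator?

Latitude subsquare a = 0; −1 → -1, wraps to 23 = x, carry into square.
Latitude square 7; −1 → 6.
The longitude characters are unchanged.

QK06jx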